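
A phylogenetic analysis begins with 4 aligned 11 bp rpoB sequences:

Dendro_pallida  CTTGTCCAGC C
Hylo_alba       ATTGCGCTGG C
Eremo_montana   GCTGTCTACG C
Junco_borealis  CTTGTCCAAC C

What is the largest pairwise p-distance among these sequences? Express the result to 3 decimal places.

0.636

Pairwise Hamming distances:
  Dendro_pallida vs Hylo_alba: 5
  Dendro_pallida vs Eremo_montana: 5
  Dendro_pallida vs Junco_borealis: 1
  Hylo_alba vs Eremo_montana: 7
  Hylo_alba vs Junco_borealis: 6
  Eremo_montana vs Junco_borealis: 5
The largest is 7 mismatches, between Hylo_alba and Eremo_montana; p = 7/11 = 0.636.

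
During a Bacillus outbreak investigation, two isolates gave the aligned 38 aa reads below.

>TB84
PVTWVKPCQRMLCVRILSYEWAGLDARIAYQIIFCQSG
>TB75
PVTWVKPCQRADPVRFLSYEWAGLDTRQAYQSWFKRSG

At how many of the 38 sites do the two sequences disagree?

10

Mismatches occur at site 11 (M↔A), site 12 (L↔D), site 13 (C↔P), site 16 (I↔F), site 26 (A↔T), site 28 (I↔Q), site 32 (I↔S), site 33 (I↔W), site 35 (C↔K), site 36 (Q↔R).
That gives 10 mismatches out of 38 aligned sites, so the Hamming distance is 10.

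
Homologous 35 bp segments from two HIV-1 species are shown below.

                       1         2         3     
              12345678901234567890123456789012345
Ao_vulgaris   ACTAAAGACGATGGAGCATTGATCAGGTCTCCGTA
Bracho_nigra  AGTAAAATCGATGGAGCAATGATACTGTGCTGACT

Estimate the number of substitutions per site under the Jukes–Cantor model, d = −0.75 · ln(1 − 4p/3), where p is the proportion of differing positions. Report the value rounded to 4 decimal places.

The sequences differ at positions 2 (C/G), 7 (G/A), 8 (A/T), 19 (T/A), 24 (C/A), 25 (A/C), 26 (G/T), 29 (C/G), 30 (T/C), 31 (C/T), 32 (C/G), 33 (G/A), 34 (T/C), 35 (A/T).
p = 14/35 = 0.400000.
d = −0.75 · ln(1 − (4/3)·0.400000) = −0.75 · ln(0.466667) = −0.75 · (-0.762139) = 0.5716.

0.5716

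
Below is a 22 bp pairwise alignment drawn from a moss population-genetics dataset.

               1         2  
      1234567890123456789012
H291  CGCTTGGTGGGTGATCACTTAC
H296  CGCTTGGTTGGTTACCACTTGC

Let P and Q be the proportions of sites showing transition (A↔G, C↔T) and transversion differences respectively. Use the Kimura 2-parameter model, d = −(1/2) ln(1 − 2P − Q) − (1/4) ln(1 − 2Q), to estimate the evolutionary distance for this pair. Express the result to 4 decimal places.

0.2094

Differing sites — 9:G/T (Tv); 13:G/T (Tv); 15:T/C (Ti); 21:A/G (Ti).
Of the 4 differences, 2 transitions and 2 transversions over 22 sites: P = 2/22 = 0.090909, Q = 2/22 = 0.090909.
d = −0.5·ln(0.727273) − 0.25·ln(0.818182) = −0.5·(-0.318453) − 0.25·(-0.200670) = 0.2094.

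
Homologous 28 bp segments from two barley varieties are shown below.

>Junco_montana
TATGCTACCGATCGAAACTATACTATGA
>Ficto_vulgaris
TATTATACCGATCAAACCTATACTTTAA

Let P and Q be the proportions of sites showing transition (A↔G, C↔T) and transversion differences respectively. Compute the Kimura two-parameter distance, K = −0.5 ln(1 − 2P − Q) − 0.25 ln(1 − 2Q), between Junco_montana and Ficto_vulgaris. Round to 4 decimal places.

The sequences differ at positions 4 (G/T, transversion), 5 (C/A, transversion), 14 (G/A, transition), 17 (A/C, transversion), 25 (A/T, transversion), 27 (G/A, transition).
Of the 6 differences, 2 transitions and 4 transversions over 28 sites: P = 2/28 = 0.071429, Q = 4/28 = 0.142857.
d = −0.5·ln(0.714285) − 0.25·ln(0.714286) = −0.5·(-0.336473) − 0.25·(-0.336472) = 0.2524.

0.2524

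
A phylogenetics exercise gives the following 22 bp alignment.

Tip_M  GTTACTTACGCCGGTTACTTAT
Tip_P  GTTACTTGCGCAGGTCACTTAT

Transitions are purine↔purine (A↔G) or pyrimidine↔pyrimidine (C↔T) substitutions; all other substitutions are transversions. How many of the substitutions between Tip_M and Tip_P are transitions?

Mismatches occur at site 8 (A/G, transition), site 12 (C/A, transversion), site 16 (T/C, transition).
Of the 3 differences, 2 transitions and 1 transversion, so the answer is 2.

2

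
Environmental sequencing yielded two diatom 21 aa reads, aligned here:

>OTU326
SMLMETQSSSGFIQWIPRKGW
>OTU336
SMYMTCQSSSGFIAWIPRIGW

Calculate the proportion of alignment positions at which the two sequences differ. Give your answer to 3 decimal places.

Differing sites — 3:L/Y; 5:E/T; 6:T/C; 14:Q/A; 19:K/I.
There are 5 differences over 21 sites, so p = 5/21 = 0.238.

0.238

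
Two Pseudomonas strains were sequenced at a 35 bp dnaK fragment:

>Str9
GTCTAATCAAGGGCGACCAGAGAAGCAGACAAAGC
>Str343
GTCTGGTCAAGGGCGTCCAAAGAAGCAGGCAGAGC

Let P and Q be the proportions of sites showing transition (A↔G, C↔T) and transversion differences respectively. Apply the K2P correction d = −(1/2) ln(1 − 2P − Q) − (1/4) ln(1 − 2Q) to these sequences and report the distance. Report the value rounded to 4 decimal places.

0.2034

Differing sites — 5:A/G (Ti); 6:A/G (Ti); 16:A/T (Tv); 20:G/A (Ti); 29:A/G (Ti); 32:A/G (Ti).
Of the 6 differences, 5 transitions and 1 transversion over 35 sites: P = 5/35 = 0.142857, Q = 1/35 = 0.028571.
d = −0.5·ln(0.685715) − 0.25·ln(0.942858) = −0.5·(-0.377293) − 0.25·(-0.058840) = 0.2034.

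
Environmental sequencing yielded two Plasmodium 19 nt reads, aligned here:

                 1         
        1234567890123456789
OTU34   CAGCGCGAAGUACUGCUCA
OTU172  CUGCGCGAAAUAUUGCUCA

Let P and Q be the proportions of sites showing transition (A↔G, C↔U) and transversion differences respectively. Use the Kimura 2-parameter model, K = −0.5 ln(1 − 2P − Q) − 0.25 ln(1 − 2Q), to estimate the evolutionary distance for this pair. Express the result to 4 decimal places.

0.1805

Mismatches occur at site 2 (A/U, transversion), site 10 (G/A, transition), site 13 (C/U, transition).
Of the 3 differences, 2 transitions and 1 transversion over 19 sites: P = 2/19 = 0.105263, Q = 1/19 = 0.052632.
d = −0.5·ln(0.736842) − 0.25·ln(0.894736) = −0.5·(-0.305382) − 0.25·(-0.111227) = 0.1805.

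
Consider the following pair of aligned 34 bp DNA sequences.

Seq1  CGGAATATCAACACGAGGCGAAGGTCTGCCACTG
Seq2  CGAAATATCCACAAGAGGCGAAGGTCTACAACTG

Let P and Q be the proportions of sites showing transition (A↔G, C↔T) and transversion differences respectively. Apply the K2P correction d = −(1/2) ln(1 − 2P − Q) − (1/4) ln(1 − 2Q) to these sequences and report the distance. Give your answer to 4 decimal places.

0.1638

Differing sites — 3:G/A (Ti); 10:A/C (Tv); 14:C/A (Tv); 28:G/A (Ti); 30:C/A (Tv).
Of the 5 differences, 2 transitions and 3 transversions over 34 sites: P = 2/34 = 0.058824, Q = 3/34 = 0.088235.
d = −0.5·ln(0.794117) − 0.25·ln(0.823530) = −0.5·(-0.230524) − 0.25·(-0.194155) = 0.1638.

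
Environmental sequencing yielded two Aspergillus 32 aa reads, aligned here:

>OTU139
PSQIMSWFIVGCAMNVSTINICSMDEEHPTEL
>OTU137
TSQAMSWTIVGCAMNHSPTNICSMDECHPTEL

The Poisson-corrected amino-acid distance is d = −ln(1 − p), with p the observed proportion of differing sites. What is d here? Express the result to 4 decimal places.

0.2469

Mismatches occur at site 1 (P/T), site 4 (I/A), site 8 (F/T), site 16 (V/H), site 18 (T/P), site 19 (I/T), site 27 (E/C).
p = 7/32 = 0.218750.
d = −ln(1 − 0.218750) = −ln(0.781250) = 0.2469.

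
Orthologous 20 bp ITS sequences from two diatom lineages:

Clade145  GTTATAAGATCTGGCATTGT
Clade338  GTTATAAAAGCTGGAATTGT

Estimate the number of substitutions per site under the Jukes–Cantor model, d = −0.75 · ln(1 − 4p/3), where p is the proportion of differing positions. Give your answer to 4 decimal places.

Differing sites — 8:G/A; 10:T/G; 15:C/A.
p = 3/20 = 0.150000.
d = −0.75 · ln(1 − (4/3)·0.150000) = −0.75 · ln(0.800000) = −0.75 · (-0.223144) = 0.1674.

0.1674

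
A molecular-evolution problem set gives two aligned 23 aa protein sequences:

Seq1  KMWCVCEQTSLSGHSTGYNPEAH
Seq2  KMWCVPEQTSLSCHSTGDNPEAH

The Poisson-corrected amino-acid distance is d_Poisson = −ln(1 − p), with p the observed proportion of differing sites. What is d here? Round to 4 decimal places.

Differing sites — 6:C/P; 13:G/C; 18:Y/D.
p = 3/23 = 0.130435.
d = −ln(1 − 0.130435) = −ln(0.869565) = 0.1398.

0.1398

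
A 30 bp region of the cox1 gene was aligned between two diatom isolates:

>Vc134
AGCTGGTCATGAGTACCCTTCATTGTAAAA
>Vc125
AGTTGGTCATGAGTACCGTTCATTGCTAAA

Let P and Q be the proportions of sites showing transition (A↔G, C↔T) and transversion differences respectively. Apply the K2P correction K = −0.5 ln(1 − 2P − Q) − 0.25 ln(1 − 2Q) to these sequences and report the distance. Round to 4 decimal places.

0.1473

Differing sites — 3:C/T (Ti); 18:C/G (Tv); 26:T/C (Ti); 27:A/T (Tv).
Of the 4 differences, 2 transitions and 2 transversions over 30 sites: P = 2/30 = 0.066667, Q = 2/30 = 0.066667.
d = −0.5·ln(0.799999) − 0.25·ln(0.866666) = −0.5·(-0.223145) − 0.25·(-0.143102) = 0.1473.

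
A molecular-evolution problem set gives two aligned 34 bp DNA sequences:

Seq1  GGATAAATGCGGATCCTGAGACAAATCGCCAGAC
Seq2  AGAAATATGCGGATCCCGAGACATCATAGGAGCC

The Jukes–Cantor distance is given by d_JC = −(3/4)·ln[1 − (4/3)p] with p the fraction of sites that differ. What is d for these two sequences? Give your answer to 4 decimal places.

Differing sites — 1:G/A; 4:T/A; 6:A/T; 17:T/C; 24:A/T; 25:A/C; 26:T/A; 27:C/T; 28:G/A; 29:C/G; 30:C/G; 33:A/C.
p = 12/34 = 0.352941.
d = −0.75 · ln(1 − (4/3)·0.352941) = −0.75 · ln(0.529412) = −0.75 · (-0.635988) = 0.4770.

0.4770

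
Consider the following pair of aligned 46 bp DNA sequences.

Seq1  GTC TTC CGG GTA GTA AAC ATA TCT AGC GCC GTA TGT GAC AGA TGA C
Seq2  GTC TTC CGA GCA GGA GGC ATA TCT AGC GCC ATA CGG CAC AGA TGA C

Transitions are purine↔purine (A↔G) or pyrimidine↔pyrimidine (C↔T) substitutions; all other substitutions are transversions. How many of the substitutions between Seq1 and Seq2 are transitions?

The sequences differ at positions 9 (G/A, transition), 11 (T/C, transition), 14 (T/G, transversion), 16 (A/G, transition), 17 (A/G, transition), 31 (G/A, transition), 34 (T/C, transition), 36 (T/G, transversion), 37 (G/C, transversion).
Of the 9 differences, 6 transitions and 3 transversions, so the answer is 6.

6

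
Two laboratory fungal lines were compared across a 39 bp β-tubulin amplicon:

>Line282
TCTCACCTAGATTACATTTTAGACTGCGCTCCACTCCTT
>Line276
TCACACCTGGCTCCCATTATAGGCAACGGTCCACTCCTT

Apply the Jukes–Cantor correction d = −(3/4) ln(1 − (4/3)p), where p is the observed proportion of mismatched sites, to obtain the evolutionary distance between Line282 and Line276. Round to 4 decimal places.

The sequences differ at positions 3 (T/A), 9 (A/G), 11 (A/C), 13 (T/C), 14 (A/C), 19 (T/A), 23 (A/G), 25 (T/A), 26 (G/A), 29 (C/G).
p = 10/39 = 0.256410.
d = −0.75 · ln(1 − (4/3)·0.256410) = −0.75 · ln(0.658120) = −0.75 · (-0.418368) = 0.3138.

0.3138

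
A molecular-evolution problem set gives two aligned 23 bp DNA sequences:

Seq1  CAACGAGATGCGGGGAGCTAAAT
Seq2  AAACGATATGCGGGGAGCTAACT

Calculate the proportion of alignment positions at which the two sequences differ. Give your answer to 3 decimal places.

Mismatches occur at site 1 (C→A), site 7 (G→T), site 22 (A→C).
There are 3 differences over 23 sites, so p = 3/23 = 0.130.

0.130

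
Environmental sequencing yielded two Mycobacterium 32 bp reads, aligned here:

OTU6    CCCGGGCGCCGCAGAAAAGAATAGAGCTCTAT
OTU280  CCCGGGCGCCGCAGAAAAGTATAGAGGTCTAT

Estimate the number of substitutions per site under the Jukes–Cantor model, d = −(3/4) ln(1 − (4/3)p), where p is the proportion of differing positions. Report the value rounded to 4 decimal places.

0.0653

The sequences differ at positions 20 (A/T), 27 (C/G).
p = 2/32 = 0.062500.
d = −0.75 · ln(1 − (4/3)·0.062500) = −0.75 · ln(0.916667) = −0.75 · (-0.087011) = 0.0653.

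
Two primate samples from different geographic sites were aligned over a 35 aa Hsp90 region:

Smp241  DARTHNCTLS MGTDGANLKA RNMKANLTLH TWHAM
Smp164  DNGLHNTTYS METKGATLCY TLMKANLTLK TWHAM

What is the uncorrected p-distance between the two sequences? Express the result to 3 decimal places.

0.371

The sequences differ at positions 2 (A/N), 3 (R/G), 4 (T/L), 7 (C/T), 9 (L/Y), 12 (G/E), 14 (D/K), 17 (N/T), 19 (K/C), 20 (A/Y), 21 (R/T), 22 (N/L), 30 (H/K).
There are 13 differences over 35 sites, so p = 13/35 = 0.371.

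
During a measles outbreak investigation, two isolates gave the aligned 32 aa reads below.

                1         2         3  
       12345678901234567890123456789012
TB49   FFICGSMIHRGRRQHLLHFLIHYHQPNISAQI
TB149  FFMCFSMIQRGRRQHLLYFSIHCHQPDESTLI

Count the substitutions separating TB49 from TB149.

The sequences differ at positions 3 (I/M), 5 (G/F), 9 (H/Q), 18 (H/Y), 20 (L/S), 23 (Y/C), 27 (N/D), 28 (I/E), 30 (A/T), 31 (Q/L).
That gives 10 mismatches out of 32 aligned sites, so the Hamming distance is 10.

10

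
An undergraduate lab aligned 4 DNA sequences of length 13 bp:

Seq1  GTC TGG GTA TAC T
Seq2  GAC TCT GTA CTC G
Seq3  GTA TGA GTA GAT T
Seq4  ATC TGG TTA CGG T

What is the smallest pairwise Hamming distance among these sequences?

4

Pairwise Hamming distances:
  Seq1 vs Seq2: 6
  Seq1 vs Seq3: 4
  Seq1 vs Seq4: 5
  Seq2 vs Seq3: 8
  Seq2 vs Seq4: 8
  Seq3 vs Seq4: 7
The smallest is 4, between Seq1 and Seq3.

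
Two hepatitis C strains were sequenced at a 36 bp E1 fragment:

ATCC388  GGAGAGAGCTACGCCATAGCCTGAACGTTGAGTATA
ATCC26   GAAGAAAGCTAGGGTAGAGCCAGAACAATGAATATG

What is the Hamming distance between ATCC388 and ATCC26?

Differing sites — 2:G/A; 6:G/A; 12:C/G; 14:C/G; 15:C/T; 17:T/G; 22:T/A; 27:G/A; 28:T/A; 32:G/A; 36:A/G.
That gives 11 mismatches out of 36 aligned sites, so the Hamming distance is 11.

11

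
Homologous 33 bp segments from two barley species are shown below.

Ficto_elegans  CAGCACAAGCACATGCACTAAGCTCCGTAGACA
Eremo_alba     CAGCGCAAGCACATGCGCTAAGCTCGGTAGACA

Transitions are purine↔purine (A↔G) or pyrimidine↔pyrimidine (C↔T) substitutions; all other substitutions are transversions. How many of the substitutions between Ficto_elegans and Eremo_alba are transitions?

Differing sites — 5:A/G (Ti); 17:A/G (Ti); 26:C/G (Tv).
Of the 3 differences, 2 transitions and 1 transversion, so the answer is 2.

2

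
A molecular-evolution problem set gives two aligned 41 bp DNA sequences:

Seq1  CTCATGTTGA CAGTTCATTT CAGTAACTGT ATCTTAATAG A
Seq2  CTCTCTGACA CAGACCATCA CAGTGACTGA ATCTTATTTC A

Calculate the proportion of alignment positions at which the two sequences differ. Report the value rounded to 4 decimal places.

Mismatches occur at site 4 (A→T), site 5 (T→C), site 6 (G→T), site 7 (T→G), site 8 (T→A), site 9 (G→C), site 14 (T→A), site 15 (T→C), site 19 (T→C), site 20 (T→A), site 25 (A→G), site 30 (T→A), site 37 (A→T), site 39 (A→T), site 40 (G→C).
There are 15 differences over 41 sites, so p = 15/41 = 0.3659.

0.3659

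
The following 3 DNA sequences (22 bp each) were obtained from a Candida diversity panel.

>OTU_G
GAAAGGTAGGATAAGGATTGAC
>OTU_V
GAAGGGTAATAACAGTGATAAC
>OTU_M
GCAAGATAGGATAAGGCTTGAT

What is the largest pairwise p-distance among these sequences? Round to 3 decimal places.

Pairwise Hamming distances:
  OTU_G vs OTU_V: 9
  OTU_G vs OTU_M: 4
  OTU_V vs OTU_M: 12
The largest is 12 mismatches, between OTU_V and OTU_M; p = 12/22 = 0.545.

0.545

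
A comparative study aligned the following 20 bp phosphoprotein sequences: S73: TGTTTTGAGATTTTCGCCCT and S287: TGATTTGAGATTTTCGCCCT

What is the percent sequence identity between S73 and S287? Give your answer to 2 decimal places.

The sequences differ at position 3 (T/A).
19 of the 20 sites match, so the percent identity is 19/20 × 100 = 95.00%.

95.00%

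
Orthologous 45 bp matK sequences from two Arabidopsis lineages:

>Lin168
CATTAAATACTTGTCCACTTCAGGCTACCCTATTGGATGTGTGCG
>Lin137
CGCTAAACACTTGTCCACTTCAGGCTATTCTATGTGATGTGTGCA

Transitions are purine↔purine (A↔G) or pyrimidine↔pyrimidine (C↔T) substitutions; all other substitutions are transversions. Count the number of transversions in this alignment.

2

The sequences differ at positions 2 (A/G, transition), 3 (T/C, transition), 8 (T/C, transition), 28 (C/T, transition), 29 (C/T, transition), 34 (T/G, transversion), 35 (G/T, transversion), 45 (G/A, transition).
Of the 8 differences, 6 transitions and 2 transversions, so the answer is 2.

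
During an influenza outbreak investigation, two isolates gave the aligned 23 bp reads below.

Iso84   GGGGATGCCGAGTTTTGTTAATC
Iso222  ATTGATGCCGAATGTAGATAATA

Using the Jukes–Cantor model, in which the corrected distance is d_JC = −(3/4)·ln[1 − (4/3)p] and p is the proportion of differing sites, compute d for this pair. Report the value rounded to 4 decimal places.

0.4674

Differing sites — 1:G/A; 2:G/T; 3:G/T; 12:G/A; 14:T/G; 16:T/A; 18:T/A; 23:C/A.
p = 8/23 = 0.347826.
d = −0.75 · ln(1 − (4/3)·0.347826) = −0.75 · ln(0.536232) = −0.75 · (-0.623188) = 0.4674.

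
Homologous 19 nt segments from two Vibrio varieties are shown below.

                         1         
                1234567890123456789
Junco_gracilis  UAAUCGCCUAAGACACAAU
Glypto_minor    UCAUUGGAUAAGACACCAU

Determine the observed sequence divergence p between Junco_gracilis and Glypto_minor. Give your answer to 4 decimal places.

Mismatches occur at site 2 (A→C), site 5 (C→U), site 7 (C→G), site 8 (C→A), site 17 (A→C).
There are 5 differences over 19 sites, so p = 5/19 = 0.2632.

0.2632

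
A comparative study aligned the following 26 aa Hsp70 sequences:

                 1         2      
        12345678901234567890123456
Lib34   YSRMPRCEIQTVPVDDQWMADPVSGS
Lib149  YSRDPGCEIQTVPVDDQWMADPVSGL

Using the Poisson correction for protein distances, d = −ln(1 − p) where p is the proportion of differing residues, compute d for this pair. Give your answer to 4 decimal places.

0.1226

The sequences differ at positions 4 (M/D), 6 (R/G), 26 (S/L).
p = 3/26 = 0.115385.
d = −ln(1 − 0.115385) = −ln(0.884615) = 0.1226.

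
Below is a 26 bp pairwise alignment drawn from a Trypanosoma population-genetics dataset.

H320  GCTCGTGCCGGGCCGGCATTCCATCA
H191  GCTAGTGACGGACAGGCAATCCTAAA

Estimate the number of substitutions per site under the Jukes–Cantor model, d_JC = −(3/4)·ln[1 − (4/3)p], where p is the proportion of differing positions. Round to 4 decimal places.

0.3961

The sequences differ at positions 4 (C/A), 8 (C/A), 12 (G/A), 14 (C/A), 19 (T/A), 23 (A/T), 24 (T/A), 25 (C/A).
p = 8/26 = 0.307692.
d = −0.75 · ln(1 − (4/3)·0.307692) = −0.75 · ln(0.589744) = −0.75 · (-0.528067) = 0.3961.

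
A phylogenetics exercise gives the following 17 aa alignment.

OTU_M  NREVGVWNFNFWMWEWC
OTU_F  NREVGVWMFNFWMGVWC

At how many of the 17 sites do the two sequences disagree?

3

The sequences differ at positions 8 (N/M), 14 (W/G), 15 (E/V).
That gives 3 mismatches out of 17 aligned sites, so the Hamming distance is 3.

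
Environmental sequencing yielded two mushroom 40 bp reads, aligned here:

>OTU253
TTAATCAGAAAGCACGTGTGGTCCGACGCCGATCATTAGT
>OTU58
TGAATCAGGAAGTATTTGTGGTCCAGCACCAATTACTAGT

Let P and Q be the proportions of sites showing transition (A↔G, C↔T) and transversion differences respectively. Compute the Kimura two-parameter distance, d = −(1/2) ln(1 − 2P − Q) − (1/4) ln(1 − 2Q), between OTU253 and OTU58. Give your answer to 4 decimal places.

0.3729

Differing sites — 2:T/G (Tv); 9:A/G (Ti); 13:C/T (Ti); 15:C/T (Ti); 16:G/T (Tv); 25:G/A (Ti); 26:A/G (Ti); 28:G/A (Ti); 31:G/A (Ti); 34:C/T (Ti); 36:T/C (Ti).
Of the 11 differences, 9 transitions and 2 transversions over 40 sites: P = 9/40 = 0.225000, Q = 2/40 = 0.050000.
d = −0.5·ln(0.500000) − 0.25·ln(0.900000) = −0.5·(-0.693147) − 0.25·(-0.105361) = 0.3729.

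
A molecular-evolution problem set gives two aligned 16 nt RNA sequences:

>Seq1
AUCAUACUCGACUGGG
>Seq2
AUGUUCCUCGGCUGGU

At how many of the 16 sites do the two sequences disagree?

Mismatches occur at site 3 (C/G), site 4 (A/U), site 6 (A/C), site 11 (A/G), site 16 (G/U).
That gives 5 mismatches out of 16 aligned sites, so the Hamming distance is 5.

5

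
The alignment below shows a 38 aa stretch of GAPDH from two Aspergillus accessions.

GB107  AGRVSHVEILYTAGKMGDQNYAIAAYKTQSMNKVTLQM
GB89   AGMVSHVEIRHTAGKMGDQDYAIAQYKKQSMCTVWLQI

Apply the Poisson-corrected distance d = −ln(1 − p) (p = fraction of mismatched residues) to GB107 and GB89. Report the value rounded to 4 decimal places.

Differing sites — 3:R/M; 10:L/R; 11:Y/H; 20:N/D; 25:A/Q; 28:T/K; 32:N/C; 33:K/T; 35:T/W; 38:M/I.
p = 10/38 = 0.263158.
d = −ln(1 − 0.263158) = −ln(0.736842) = 0.3054.

0.3054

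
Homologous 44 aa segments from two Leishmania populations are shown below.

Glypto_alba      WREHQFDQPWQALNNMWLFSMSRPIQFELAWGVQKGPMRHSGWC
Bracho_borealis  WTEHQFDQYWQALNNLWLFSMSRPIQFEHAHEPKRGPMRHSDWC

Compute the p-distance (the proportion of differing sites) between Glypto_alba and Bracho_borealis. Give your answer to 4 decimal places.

Mismatches occur at site 2 (R→T), site 9 (P→Y), site 16 (M→L), site 29 (L→H), site 31 (W→H), site 32 (G→E), site 33 (V→P), site 34 (Q→K), site 35 (K→R), site 42 (G→D).
There are 10 differences over 44 sites, so p = 10/44 = 0.2273.

0.2273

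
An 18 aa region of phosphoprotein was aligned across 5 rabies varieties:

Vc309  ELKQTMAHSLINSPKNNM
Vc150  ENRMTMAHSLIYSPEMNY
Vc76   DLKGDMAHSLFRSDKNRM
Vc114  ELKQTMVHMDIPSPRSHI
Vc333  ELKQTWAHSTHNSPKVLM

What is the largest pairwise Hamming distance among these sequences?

13

Pairwise Hamming distances:
  Vc309 vs Vc150: 7
  Vc309 vs Vc76: 7
  Vc309 vs Vc114: 8
  Vc309 vs Vc333: 5
  Vc150 vs Vc76: 12
  Vc150 vs Vc114: 11
  Vc150 vs Vc333: 11
  Vc76 vs Vc114: 13
  Vc76 vs Vc333: 10
  Vc114 vs Vc333: 10
The largest is 13, between Vc76 and Vc114.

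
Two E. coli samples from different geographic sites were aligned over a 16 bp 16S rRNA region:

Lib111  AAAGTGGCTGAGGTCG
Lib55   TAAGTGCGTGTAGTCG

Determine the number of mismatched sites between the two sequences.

The sequences differ at positions 1 (A/T), 7 (G/C), 8 (C/G), 11 (A/T), 12 (G/A).
That gives 5 mismatches out of 16 aligned sites, so the Hamming distance is 5.

5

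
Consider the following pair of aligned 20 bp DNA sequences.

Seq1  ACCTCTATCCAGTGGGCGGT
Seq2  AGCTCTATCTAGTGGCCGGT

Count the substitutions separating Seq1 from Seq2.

The sequences differ at positions 2 (C/G), 10 (C/T), 16 (G/C).
That gives 3 mismatches out of 20 aligned sites, so the Hamming distance is 3.

3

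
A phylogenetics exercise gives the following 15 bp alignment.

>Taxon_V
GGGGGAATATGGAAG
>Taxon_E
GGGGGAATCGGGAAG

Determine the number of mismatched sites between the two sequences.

2

Differing sites — 9:A/C; 10:T/G.
That gives 2 mismatches out of 15 aligned sites, so the Hamming distance is 2.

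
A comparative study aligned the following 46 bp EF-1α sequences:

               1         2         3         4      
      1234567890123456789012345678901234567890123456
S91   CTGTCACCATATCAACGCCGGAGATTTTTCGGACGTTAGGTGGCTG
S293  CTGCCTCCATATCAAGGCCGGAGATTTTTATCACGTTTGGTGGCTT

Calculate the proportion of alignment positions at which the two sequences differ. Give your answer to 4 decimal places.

0.1739

The sequences differ at positions 4 (T/C), 6 (A/T), 16 (C/G), 30 (C/A), 31 (G/T), 32 (G/C), 38 (A/T), 46 (G/T).
There are 8 differences over 46 sites, so p = 8/46 = 0.1739.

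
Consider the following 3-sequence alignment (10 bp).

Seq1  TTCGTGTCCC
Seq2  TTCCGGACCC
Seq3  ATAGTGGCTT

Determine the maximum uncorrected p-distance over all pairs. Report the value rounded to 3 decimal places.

Pairwise Hamming distances:
  Seq1 vs Seq2: 3
  Seq1 vs Seq3: 5
  Seq2 vs Seq3: 7
The largest is 7 mismatches, between Seq2 and Seq3; p = 7/10 = 0.700.

0.700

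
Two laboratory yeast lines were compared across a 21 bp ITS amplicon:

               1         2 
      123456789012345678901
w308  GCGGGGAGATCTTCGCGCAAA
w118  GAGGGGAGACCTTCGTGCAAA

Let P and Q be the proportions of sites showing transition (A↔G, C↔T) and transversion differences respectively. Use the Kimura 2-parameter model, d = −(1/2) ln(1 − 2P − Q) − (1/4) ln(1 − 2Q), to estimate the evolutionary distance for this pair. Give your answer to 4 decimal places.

0.1610

Differing sites — 2:C/A (Tv); 10:T/C (Ti); 16:C/T (Ti).
Of the 3 differences, 2 transitions and 1 transversion over 21 sites: P = 2/21 = 0.095238, Q = 1/21 = 0.047619.
d = −0.5·ln(0.761905) − 0.25·ln(0.904762) = −0.5·(-0.271933) − 0.25·(-0.100083) = 0.1610.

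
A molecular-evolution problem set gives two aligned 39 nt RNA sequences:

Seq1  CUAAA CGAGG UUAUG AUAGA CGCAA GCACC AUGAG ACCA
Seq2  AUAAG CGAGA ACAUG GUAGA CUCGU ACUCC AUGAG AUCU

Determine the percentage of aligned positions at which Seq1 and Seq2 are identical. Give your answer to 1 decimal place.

The sequences differ at positions 1 (C/A), 5 (A/G), 10 (G/A), 11 (U/A), 12 (U/C), 16 (A/G), 22 (G/U), 24 (A/G), 25 (A/U), 26 (G/A), 28 (A/U), 37 (C/U), 39 (A/U).
26 of the 39 sites match, so the percent identity is 26/39 × 100 = 66.7%.

66.7%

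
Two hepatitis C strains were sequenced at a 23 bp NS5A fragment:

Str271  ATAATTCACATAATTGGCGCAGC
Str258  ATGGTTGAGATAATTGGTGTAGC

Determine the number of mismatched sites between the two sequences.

6

The sequences differ at positions 3 (A/G), 4 (A/G), 7 (C/G), 9 (C/G), 18 (C/T), 20 (C/T).
That gives 6 mismatches out of 23 aligned sites, so the Hamming distance is 6.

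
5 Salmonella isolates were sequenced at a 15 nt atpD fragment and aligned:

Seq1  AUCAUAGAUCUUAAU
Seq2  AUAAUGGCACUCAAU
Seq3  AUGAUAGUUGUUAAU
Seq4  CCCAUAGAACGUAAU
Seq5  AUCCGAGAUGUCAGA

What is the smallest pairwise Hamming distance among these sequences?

Pairwise Hamming distances:
  Seq1 vs Seq2: 5
  Seq1 vs Seq3: 3
  Seq1 vs Seq4: 4
  Seq1 vs Seq5: 6
  Seq2 vs Seq3: 6
  Seq2 vs Seq4: 7
  Seq2 vs Seq5: 9
  Seq3 vs Seq4: 7
  Seq3 vs Seq5: 7
  Seq4 vs Seq5: 10
The smallest is 3, between Seq1 and Seq3.

3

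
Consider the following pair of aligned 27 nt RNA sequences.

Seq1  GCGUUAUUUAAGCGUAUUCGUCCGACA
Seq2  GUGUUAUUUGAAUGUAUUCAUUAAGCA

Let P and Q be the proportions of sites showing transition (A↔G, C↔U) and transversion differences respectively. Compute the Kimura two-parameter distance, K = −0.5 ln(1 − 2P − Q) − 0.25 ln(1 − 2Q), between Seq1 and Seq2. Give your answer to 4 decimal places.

0.5159

Mismatches occur at site 2 (C/U, transition), site 10 (A/G, transition), site 12 (G/A, transition), site 13 (C/U, transition), site 20 (G/A, transition), site 22 (C/U, transition), site 23 (C/A, transversion), site 24 (G/A, transition), site 25 (A/G, transition).
Of the 9 differences, 8 transitions and 1 transversion over 27 sites: P = 8/27 = 0.296296, Q = 1/27 = 0.037037.
d = −0.5·ln(0.370371) − 0.25·ln(0.925926) = −0.5·(-0.993250) − 0.25·(-0.076961) = 0.5159.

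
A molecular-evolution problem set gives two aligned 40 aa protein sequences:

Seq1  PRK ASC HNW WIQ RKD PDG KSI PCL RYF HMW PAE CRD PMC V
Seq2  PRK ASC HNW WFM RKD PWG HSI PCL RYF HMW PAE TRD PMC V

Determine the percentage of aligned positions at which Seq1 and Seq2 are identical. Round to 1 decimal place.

87.5%

The sequences differ at positions 11 (I/F), 12 (Q/M), 17 (D/W), 19 (K/H), 34 (C/T).
35 of the 40 sites match, so the percent identity is 35/40 × 100 = 87.5%.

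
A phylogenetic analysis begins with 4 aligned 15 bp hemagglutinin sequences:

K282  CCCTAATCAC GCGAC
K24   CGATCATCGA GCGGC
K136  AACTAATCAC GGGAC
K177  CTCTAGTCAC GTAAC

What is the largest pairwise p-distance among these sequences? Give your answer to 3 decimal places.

0.600

Pairwise Hamming distances:
  K282 vs K24: 6
  K282 vs K136: 3
  K282 vs K177: 4
  K24 vs K136: 8
  K24 vs K177: 9
  K136 vs K177: 5
The largest is 9 mismatches, between K24 and K177; p = 9/15 = 0.600.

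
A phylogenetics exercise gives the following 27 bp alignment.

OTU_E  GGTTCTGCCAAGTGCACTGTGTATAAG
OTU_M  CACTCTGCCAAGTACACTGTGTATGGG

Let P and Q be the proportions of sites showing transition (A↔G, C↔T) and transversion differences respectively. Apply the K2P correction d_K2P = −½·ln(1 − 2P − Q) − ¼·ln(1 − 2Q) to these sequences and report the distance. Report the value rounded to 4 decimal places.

The sequences differ at positions 1 (G/C, transversion), 2 (G/A, transition), 3 (T/C, transition), 14 (G/A, transition), 25 (A/G, transition), 26 (A/G, transition).
Of the 6 differences, 5 transitions and 1 transversion over 27 sites: P = 5/27 = 0.185185, Q = 1/27 = 0.037037.
d = −0.5·ln(0.592593) − 0.25·ln(0.925926) = −0.5·(-0.523247) − 0.25·(-0.076961) = 0.2809.

0.2809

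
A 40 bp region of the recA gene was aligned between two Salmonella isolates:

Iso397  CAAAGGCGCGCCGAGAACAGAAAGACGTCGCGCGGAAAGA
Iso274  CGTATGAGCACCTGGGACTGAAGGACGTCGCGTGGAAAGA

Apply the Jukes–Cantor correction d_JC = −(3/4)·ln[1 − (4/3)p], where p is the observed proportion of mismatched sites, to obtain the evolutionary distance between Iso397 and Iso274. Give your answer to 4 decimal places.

Differing sites — 2:A/G; 3:A/T; 5:G/T; 7:C/A; 10:G/A; 13:G/T; 14:A/G; 16:A/G; 19:A/T; 23:A/G; 33:C/T.
p = 11/40 = 0.275000.
d = −0.75 · ln(1 − (4/3)·0.275000) = −0.75 · ln(0.633333) = −0.75 · (-0.456759) = 0.3426.

0.3426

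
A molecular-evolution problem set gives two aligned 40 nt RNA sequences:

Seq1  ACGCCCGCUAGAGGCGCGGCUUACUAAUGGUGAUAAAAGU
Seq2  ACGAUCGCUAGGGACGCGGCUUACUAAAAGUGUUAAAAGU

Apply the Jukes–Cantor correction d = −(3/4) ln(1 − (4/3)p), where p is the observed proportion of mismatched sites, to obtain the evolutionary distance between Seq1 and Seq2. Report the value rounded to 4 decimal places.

Mismatches occur at site 4 (C/A), site 5 (C/U), site 12 (A/G), site 14 (G/A), site 28 (U/A), site 29 (G/A), site 33 (A/U).
p = 7/40 = 0.175000.
d = −0.75 · ln(1 − (4/3)·0.175000) = −0.75 · ln(0.766667) = −0.75 · (-0.265703) = 0.1993.

0.1993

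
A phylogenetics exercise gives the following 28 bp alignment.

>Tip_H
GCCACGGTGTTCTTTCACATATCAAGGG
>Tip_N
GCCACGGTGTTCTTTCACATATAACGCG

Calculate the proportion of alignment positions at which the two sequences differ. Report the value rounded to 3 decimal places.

0.107

The sequences differ at positions 23 (C/A), 25 (A/C), 27 (G/C).
There are 3 differences over 28 sites, so p = 3/28 = 0.107.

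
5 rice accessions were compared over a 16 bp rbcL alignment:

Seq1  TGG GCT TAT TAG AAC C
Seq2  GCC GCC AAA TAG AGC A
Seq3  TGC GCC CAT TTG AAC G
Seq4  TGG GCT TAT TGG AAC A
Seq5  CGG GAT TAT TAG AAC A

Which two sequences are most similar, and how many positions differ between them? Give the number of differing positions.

2

Pairwise Hamming distances:
  Seq1 vs Seq2: 8
  Seq1 vs Seq3: 5
  Seq1 vs Seq4: 2
  Seq1 vs Seq5: 3
  Seq2 vs Seq3: 7
  Seq2 vs Seq4: 8
  Seq2 vs Seq5: 8
  Seq3 vs Seq4: 5
  Seq3 vs Seq5: 7
  Seq4 vs Seq5: 3
The smallest is 2, between Seq1 and Seq4.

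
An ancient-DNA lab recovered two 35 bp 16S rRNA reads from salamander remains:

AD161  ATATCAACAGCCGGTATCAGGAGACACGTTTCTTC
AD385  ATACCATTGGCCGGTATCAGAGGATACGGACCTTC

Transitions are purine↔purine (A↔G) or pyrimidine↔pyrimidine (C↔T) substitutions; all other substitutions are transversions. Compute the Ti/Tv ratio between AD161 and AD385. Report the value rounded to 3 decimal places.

2.333

The sequences differ at positions 4 (T/C, transition), 7 (A/T, transversion), 8 (C/T, transition), 9 (A/G, transition), 21 (G/A, transition), 22 (A/G, transition), 25 (C/T, transition), 29 (T/G, transversion), 30 (T/A, transversion), 31 (T/C, transition).
Of the 10 differences, 7 transitions and 3 transversions, so Ti/Tv = 7/3 = 2.333.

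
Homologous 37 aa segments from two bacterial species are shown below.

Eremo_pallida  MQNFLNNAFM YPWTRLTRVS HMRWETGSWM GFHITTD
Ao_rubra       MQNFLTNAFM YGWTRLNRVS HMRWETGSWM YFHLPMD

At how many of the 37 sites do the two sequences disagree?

Differing sites — 6:N/T; 12:P/G; 17:T/N; 31:G/Y; 34:I/L; 35:T/P; 36:T/M.
That gives 7 mismatches out of 37 aligned sites, so the Hamming distance is 7.

7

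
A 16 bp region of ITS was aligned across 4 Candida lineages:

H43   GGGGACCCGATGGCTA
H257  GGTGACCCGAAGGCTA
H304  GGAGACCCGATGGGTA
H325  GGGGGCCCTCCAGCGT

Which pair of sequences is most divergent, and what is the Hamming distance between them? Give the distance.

Pairwise Hamming distances:
  H43 vs H257: 2
  H43 vs H304: 2
  H43 vs H325: 7
  H257 vs H304: 3
  H257 vs H325: 8
  H304 vs H325: 9
The largest is 9, between H304 and H325.

9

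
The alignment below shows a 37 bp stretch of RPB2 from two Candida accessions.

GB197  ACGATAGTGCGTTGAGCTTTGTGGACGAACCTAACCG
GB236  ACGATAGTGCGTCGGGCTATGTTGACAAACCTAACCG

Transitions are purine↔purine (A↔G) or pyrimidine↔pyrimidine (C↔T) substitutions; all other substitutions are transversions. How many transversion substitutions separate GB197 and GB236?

Differing sites — 13:T/C (Ti); 15:A/G (Ti); 19:T/A (Tv); 23:G/T (Tv); 27:G/A (Ti).
Of the 5 differences, 3 transitions and 2 transversions, so the answer is 2.

2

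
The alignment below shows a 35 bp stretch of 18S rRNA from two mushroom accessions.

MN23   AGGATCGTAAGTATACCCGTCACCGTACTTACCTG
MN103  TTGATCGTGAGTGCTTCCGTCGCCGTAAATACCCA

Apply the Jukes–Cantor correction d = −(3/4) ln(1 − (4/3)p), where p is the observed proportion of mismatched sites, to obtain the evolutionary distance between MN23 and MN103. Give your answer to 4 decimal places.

Differing sites — 1:A/T; 2:G/T; 9:A/G; 13:A/G; 14:T/C; 15:A/T; 16:C/T; 22:A/G; 28:C/A; 29:T/A; 34:T/C; 35:G/A.
p = 12/35 = 0.342857.
d = −0.75 · ln(1 − (4/3)·0.342857) = −0.75 · ln(0.542857) = −0.75 · (-0.610909) = 0.4582.

0.4582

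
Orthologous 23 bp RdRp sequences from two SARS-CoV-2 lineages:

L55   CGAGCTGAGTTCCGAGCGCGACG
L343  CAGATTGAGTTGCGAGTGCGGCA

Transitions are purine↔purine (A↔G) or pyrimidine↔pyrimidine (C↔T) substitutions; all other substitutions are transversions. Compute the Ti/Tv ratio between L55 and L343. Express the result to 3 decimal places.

Differing sites — 2:G/A (Ti); 3:A/G (Ti); 4:G/A (Ti); 5:C/T (Ti); 12:C/G (Tv); 17:C/T (Ti); 21:A/G (Ti); 23:G/A (Ti).
Of the 8 differences, 7 transitions and 1 transversion, so Ti/Tv = 7/1 = 7.000.

7.000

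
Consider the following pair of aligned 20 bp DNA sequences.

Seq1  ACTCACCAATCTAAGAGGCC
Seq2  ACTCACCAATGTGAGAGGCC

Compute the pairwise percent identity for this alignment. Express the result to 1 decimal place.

90.0%

Mismatches occur at site 11 (C→G), site 13 (A→G).
18 of the 20 sites match, so the percent identity is 18/20 × 100 = 90.0%.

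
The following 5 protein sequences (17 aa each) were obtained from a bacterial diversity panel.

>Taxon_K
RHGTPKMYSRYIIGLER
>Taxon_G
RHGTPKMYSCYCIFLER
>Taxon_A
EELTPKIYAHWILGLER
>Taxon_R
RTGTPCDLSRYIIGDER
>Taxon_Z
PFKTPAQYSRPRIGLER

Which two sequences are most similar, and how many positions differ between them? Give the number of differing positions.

Pairwise Hamming distances:
  Taxon_K vs Taxon_G: 3
  Taxon_K vs Taxon_A: 8
  Taxon_K vs Taxon_R: 5
  Taxon_K vs Taxon_Z: 7
  Taxon_G vs Taxon_A: 10
  Taxon_G vs Taxon_R: 8
  Taxon_G vs Taxon_Z: 9
  Taxon_A vs Taxon_R: 11
  Taxon_A vs Taxon_Z: 10
  Taxon_R vs Taxon_Z: 9
The smallest is 3, between Taxon_K and Taxon_G.

3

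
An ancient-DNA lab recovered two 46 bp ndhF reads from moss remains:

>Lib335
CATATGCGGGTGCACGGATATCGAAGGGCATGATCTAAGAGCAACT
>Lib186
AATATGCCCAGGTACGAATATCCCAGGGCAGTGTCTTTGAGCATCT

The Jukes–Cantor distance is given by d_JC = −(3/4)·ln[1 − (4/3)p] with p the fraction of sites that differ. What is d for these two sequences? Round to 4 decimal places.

Mismatches occur at site 1 (C↔A), site 8 (G↔C), site 9 (G↔C), site 10 (G↔A), site 11 (T↔G), site 13 (C↔T), site 17 (G↔A), site 23 (G↔C), site 24 (A↔C), site 31 (T↔G), site 32 (G↔T), site 33 (A↔G), site 37 (A↔T), site 38 (A↔T), site 44 (A↔T).
p = 15/46 = 0.326087.
d = −0.75 · ln(1 − (4/3)·0.326087) = −0.75 · ln(0.565217) = −0.75 · (-0.570546) = 0.4279.

0.4279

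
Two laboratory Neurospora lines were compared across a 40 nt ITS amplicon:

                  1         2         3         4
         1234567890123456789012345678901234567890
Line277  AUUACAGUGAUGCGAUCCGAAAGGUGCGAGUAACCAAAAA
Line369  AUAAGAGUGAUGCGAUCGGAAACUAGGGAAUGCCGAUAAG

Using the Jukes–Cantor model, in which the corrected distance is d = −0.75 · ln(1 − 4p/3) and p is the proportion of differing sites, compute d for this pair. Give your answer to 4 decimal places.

0.4260

Differing sites — 3:U/A; 5:C/G; 18:C/G; 23:G/C; 24:G/U; 25:U/A; 27:C/G; 30:G/A; 32:A/G; 33:A/C; 35:C/G; 37:A/U; 40:A/G.
p = 13/40 = 0.325000.
d = −0.75 · ln(1 − (4/3)·0.325000) = −0.75 · ln(0.566667) = −0.75 · (-0.567983) = 0.4260.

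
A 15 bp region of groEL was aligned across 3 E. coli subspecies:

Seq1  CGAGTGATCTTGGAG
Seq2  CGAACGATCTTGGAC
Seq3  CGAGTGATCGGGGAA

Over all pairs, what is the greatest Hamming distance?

Pairwise Hamming distances:
  Seq1 vs Seq2: 3
  Seq1 vs Seq3: 3
  Seq2 vs Seq3: 5
The largest is 5, between Seq2 and Seq3.

5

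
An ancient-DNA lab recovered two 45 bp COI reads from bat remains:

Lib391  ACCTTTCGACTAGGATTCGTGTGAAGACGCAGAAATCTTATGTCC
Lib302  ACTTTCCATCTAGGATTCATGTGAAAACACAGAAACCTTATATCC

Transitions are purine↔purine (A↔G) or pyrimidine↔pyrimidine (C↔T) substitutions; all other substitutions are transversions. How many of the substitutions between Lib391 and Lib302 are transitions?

Mismatches occur at site 3 (C→T, transition), site 6 (T→C, transition), site 8 (G→A, transition), site 9 (A→T, transversion), site 19 (G→A, transition), site 26 (G→A, transition), site 29 (G→A, transition), site 36 (T→C, transition), site 42 (G→A, transition).
Of the 9 differences, 8 transitions and 1 transversion, so the answer is 8.

8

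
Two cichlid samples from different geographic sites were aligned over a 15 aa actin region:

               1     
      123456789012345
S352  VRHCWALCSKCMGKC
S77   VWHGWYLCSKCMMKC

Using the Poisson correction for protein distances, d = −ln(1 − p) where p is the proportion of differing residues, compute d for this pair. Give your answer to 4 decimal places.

0.3102

The sequences differ at positions 2 (R/W), 4 (C/G), 6 (A/Y), 13 (G/M).
p = 4/15 = 0.266667.
d = −ln(1 − 0.266667) = −ln(0.733333) = 0.3102.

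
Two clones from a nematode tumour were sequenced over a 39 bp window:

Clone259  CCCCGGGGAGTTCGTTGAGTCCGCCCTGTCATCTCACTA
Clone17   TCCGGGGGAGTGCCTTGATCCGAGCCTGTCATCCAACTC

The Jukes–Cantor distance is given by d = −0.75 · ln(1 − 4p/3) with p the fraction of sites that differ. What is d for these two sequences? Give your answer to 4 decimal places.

0.3961

Mismatches occur at site 1 (C/T), site 4 (C/G), site 12 (T/G), site 14 (G/C), site 19 (G/T), site 20 (T/C), site 22 (C/G), site 23 (G/A), site 24 (C/G), site 34 (T/C), site 35 (C/A), site 39 (A/C).
p = 12/39 = 0.307692.
d = −0.75 · ln(1 − (4/3)·0.307692) = −0.75 · ln(0.589744) = −0.75 · (-0.528067) = 0.3961.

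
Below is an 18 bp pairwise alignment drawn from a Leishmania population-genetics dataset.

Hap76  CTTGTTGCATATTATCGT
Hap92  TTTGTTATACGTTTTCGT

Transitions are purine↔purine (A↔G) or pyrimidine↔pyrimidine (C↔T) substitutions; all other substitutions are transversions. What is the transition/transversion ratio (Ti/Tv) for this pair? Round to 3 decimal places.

Differing sites — 1:C/T (Ti); 7:G/A (Ti); 8:C/T (Ti); 10:T/C (Ti); 11:A/G (Ti); 14:A/T (Tv).
Of the 6 differences, 5 transitions and 1 transversion, so Ti/Tv = 5/1 = 5.000.

5.000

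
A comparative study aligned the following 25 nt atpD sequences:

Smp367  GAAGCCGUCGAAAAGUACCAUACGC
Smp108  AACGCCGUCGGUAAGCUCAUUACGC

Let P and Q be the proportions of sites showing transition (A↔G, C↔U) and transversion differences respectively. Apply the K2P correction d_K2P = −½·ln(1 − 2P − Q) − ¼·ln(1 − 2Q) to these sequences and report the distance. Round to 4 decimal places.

0.4176

Mismatches occur at site 1 (G↔A, transition), site 3 (A↔C, transversion), site 11 (A↔G, transition), site 12 (A↔U, transversion), site 16 (U↔C, transition), site 17 (A↔U, transversion), site 19 (C↔A, transversion), site 20 (A↔U, transversion).
Of the 8 differences, 3 transitions and 5 transversions over 25 sites: P = 3/25 = 0.120000, Q = 5/25 = 0.200000.
d = −0.5·ln(0.560000) − 0.25·ln(0.600000) = −0.5·(-0.579818) − 0.25·(-0.510826) = 0.4176.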